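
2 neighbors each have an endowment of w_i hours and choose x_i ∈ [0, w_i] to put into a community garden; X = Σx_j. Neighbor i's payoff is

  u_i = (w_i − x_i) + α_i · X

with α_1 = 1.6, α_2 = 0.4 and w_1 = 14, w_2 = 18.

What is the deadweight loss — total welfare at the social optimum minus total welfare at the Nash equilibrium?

∂u_i/∂x_i = α_i − 1, so neighbor i contributes w_i if α_i > 1, else 0.
α_i > 1 for i ∈ {1}; NE contributions (14, 0), X = 14.
W^NE = Σw_i − X^NE + (Σα_i)·X^NE = 32 + 1·14 = 46.
Planner: ∂(Σu_j)/∂x_i = Σα_j − 1 = 1 > 0, so everyone contributes w_i; X^SO = 32, W^SO = 32 + 1·32 = 64.
Deadweight loss = 18.

18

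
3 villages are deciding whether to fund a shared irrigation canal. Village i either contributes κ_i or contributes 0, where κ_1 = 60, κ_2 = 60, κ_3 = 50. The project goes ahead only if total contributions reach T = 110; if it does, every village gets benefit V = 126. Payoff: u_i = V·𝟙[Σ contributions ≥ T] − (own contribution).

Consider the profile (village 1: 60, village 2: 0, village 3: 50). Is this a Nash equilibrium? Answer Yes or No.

Yes

Total = 110 ≥ 110: provided.
Village 1 (pledges 60, payoff 66): dropping to 0 → total 50, payoff 0. No gain.
Village 2 (pledges 0, payoff 126): pledging 60 → total 170, payoff 66. No gain.
Village 3 (pledges 50, payoff 76): dropping to 0 → total 60, payoff 0. No gain.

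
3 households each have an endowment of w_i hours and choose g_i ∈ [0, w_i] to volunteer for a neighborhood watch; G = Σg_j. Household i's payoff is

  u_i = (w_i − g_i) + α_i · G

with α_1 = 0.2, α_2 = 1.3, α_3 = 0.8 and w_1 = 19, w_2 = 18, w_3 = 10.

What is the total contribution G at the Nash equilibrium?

∂u_i/∂g_i = α_i − 1, so household i contributes w_i if α_i > 1, else 0.
α_i > 1 for i ∈ {2}; NE contributions (0, 18, 0), G = 18.

18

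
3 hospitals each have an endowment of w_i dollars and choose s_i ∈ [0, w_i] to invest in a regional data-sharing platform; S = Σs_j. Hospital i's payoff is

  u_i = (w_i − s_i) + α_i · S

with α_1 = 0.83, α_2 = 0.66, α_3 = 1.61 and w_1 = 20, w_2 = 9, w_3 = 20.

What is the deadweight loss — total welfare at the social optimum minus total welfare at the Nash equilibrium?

∂u_i/∂s_i = α_i − 1, so hospital i contributes w_i if α_i > 1, else 0.
α_i > 1 for i ∈ {3}; NE contributions (0, 0, 20), S = 20.
W^NE = Σw_i − S^NE + (Σα_i)·S^NE = 49 + 2.1·20 = 91.
Planner: ∂(Σu_j)/∂s_i = Σα_j − 1 = 2.1 > 0, so everyone contributes w_i; S^SO = 49, W^SO = 49 + 2.1·49 = 151.9.
Deadweight loss = 60.9.

60.9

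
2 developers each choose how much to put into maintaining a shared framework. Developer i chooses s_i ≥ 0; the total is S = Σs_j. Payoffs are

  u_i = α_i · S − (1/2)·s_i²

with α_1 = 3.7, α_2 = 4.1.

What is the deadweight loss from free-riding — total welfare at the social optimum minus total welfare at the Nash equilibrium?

15.25

Developer i's FOC: ∂u_i/∂s_i = α_i − s_i = 0, so s_i* = α_i.
NE contributions = (3.7, 4.1); S = 7.8.
W^NE = (Σα)·S − ½Σα_i² = 7.8² − ½·30.5 = 45.59.
Planner sets s_i = Σα_j = 7.8 for every i, so S^SO = 2·7.8 = 15.6.
W^SO = (Σα)·S^SO − ½·2·(Σα)² = (2/2)·7.8² = 60.84.
Deadweight loss = W^SO − W^NE = 15.25.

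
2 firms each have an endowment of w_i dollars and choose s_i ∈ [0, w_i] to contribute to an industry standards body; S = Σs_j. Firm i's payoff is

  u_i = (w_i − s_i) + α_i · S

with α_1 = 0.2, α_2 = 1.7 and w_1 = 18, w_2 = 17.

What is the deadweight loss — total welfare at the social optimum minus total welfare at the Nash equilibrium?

16.2

∂u_i/∂s_i = α_i − 1, so firm i contributes w_i if α_i > 1, else 0.
α_i > 1 for i ∈ {2}; NE contributions (0, 17), S = 17.
W^NE = Σw_i − S^NE + (Σα_i)·S^NE = 35 + 0.9·17 = 50.3.
Planner: ∂(Σu_j)/∂s_i = Σα_j − 1 = 0.9 > 0, so everyone contributes w_i; S^SO = 35, W^SO = 35 + 0.9·35 = 66.5.
Deadweight loss = 16.2.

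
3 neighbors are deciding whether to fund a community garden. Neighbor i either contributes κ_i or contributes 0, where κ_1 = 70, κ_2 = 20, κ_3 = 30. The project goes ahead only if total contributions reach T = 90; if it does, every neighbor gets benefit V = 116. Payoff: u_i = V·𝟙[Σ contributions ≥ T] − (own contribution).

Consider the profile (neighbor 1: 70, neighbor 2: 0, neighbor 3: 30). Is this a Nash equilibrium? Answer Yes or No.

Yes

Total = 100 ≥ 90: provided.
Neighbor 1 (pledges 70, payoff 46): dropping to 0 → total 30, payoff 0. No gain.
Neighbor 2 (pledges 0, payoff 116): pledging 20 → total 120, payoff 96. No gain.
Neighbor 3 (pledges 30, payoff 86): dropping to 0 → total 70, payoff 0. No gain.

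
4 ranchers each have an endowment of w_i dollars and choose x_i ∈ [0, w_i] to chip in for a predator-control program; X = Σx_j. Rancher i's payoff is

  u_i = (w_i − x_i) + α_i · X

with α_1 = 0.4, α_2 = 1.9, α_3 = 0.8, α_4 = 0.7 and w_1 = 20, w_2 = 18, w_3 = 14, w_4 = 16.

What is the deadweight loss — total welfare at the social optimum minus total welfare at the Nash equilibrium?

140

∂u_i/∂x_i = α_i − 1, so rancher i contributes w_i if α_i > 1, else 0.
α_i > 1 for i ∈ {2}; NE contributions (0, 18, 0, 0), X = 18.
W^NE = Σw_i − X^NE + (Σα_i)·X^NE = 68 + 2.8·18 = 118.4.
Planner: ∂(Σu_j)/∂x_i = Σα_j − 1 = 2.8 > 0, so everyone contributes w_i; X^SO = 68, W^SO = 68 + 2.8·68 = 258.4.
Deadweight loss = 140.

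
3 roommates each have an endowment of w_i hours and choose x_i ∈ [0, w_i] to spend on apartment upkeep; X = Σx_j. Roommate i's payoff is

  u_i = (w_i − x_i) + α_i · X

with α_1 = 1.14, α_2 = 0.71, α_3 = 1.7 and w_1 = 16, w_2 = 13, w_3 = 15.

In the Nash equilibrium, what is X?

∂u_i/∂x_i = α_i − 1, so roommate i contributes w_i if α_i > 1, else 0.
α_i > 1 for i ∈ {1, 3}; NE contributions (16, 0, 15), X = 31.

31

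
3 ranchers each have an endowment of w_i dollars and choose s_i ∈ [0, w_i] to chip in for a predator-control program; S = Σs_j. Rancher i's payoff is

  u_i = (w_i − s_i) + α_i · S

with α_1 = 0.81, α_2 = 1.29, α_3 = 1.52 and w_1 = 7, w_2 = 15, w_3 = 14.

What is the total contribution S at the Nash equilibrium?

∂u_i/∂s_i = α_i − 1, so rancher i contributes w_i if α_i > 1, else 0.
α_i > 1 for i ∈ {2, 3}; NE contributions (0, 15, 14), S = 29.

29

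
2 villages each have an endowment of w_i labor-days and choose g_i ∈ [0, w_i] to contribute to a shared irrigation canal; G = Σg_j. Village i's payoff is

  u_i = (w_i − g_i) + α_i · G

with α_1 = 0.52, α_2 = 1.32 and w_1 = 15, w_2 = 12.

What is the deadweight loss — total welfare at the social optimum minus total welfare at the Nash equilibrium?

12.6

∂u_i/∂g_i = α_i − 1, so village i contributes w_i if α_i > 1, else 0.
α_i > 1 for i ∈ {2}; NE contributions (0, 12), G = 12.
W^NE = Σw_i − G^NE + (Σα_i)·G^NE = 27 + 0.84·12 = 37.08.
Planner: ∂(Σu_j)/∂g_i = Σα_j − 1 = 0.84 > 0, so everyone contributes w_i; G^SO = 27, W^SO = 27 + 0.84·27 = 49.68.
Deadweight loss = 12.6.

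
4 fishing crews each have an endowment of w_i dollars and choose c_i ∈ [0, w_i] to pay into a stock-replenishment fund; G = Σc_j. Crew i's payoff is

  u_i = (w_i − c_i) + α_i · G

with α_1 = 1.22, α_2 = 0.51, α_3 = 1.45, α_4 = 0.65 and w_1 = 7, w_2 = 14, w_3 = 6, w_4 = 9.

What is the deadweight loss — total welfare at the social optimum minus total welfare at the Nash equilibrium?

∂u_i/∂c_i = α_i − 1, so crew i contributes w_i if α_i > 1, else 0.
α_i > 1 for i ∈ {1, 3}; NE contributions (7, 0, 6, 0), G = 13.
W^NE = Σw_i − G^NE + (Σα_i)·G^NE = 36 + 2.83·13 = 72.79.
Planner: ∂(Σu_j)/∂c_i = Σα_j − 1 = 2.83 > 0, so everyone contributes w_i; G^SO = 36, W^SO = 36 + 2.83·36 = 137.88.
Deadweight loss = 65.09.

65.09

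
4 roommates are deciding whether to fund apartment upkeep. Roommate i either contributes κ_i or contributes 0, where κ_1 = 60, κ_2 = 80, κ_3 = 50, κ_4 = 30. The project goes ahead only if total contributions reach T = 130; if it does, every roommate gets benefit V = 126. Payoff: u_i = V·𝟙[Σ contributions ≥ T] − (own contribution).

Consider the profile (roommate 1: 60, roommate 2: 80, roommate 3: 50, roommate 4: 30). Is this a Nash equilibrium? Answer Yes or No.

Total = 220 ≥ 130: provided.
Roommate 1 (pledges 60, payoff 66): dropping to 0 → total 160, payoff 126. Profitable deviation.

No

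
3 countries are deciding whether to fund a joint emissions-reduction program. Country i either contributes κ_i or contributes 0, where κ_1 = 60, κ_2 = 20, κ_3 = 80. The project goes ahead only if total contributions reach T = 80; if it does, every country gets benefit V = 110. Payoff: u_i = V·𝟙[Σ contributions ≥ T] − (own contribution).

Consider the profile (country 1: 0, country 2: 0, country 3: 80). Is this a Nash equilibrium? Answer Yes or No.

Yes

Total = 80 ≥ 80: provided.
Country 1 (pledges 0, payoff 110): pledging 60 → total 140, payoff 50. No gain.
Country 2 (pledges 0, payoff 110): pledging 20 → total 100, payoff 90. No gain.
Country 3 (pledges 80, payoff 30): dropping to 0 → total 0, payoff 0. No gain.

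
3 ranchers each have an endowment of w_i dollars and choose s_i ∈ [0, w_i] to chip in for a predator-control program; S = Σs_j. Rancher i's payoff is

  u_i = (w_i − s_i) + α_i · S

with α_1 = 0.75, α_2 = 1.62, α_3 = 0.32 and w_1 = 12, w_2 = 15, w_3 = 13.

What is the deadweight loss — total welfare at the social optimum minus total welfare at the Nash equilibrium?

∂u_i/∂s_i = α_i − 1, so rancher i contributes w_i if α_i > 1, else 0.
α_i > 1 for i ∈ {2}; NE contributions (0, 15, 0), S = 15.
W^NE = Σw_i − S^NE + (Σα_i)·S^NE = 40 + 1.69·15 = 65.35.
Planner: ∂(Σu_j)/∂s_i = Σα_j − 1 = 1.69 > 0, so everyone contributes w_i; S^SO = 40, W^SO = 40 + 1.69·40 = 107.6.
Deadweight loss = 42.25.

42.25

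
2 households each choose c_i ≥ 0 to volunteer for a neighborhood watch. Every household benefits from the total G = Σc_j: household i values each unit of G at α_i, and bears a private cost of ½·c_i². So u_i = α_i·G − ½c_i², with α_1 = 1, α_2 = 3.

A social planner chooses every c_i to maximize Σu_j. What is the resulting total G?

Planner FOC: ∂(Σu_j)/∂c_i = (Σα_j) − c_i = 0, so c_i^SO = Σα_j = 4 for every i; G^SO = 8.

8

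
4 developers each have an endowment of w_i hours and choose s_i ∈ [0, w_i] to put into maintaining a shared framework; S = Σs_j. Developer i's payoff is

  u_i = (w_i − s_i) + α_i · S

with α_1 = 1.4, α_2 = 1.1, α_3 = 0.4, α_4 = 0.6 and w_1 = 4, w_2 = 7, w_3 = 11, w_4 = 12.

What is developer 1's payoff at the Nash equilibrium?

15.4

∂u_i/∂s_i = α_i − 1, so developer i contributes w_i if α_i > 1, else 0.
α_i > 1 for i ∈ {1, 2}; NE contributions (4, 7, 0, 0), S = 11.
u_1 = (4 − 4) + 1.4·11 = 15.4.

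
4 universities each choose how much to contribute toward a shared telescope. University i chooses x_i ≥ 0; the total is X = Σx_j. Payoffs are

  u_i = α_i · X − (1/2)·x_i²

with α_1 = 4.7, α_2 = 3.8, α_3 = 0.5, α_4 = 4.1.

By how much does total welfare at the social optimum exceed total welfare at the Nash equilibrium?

University i's FOC: ∂u_i/∂x_i = α_i − x_i = 0, so x_i* = α_i.
NE contributions = (4.7, 3.8, 0.5, 4.1); X = 13.1.
W^NE = (Σα)·X − ½Σα_i² = 13.1² − ½·53.59 = 144.815.
Planner sets x_i = Σα_j = 13.1 for every i, so X^SO = 4·13.1 = 52.4.
W^SO = (Σα)·X^SO − ½·4·(Σα)² = (4/2)·13.1² = 343.22.
Deadweight loss = W^SO − W^NE = 198.405.

198.405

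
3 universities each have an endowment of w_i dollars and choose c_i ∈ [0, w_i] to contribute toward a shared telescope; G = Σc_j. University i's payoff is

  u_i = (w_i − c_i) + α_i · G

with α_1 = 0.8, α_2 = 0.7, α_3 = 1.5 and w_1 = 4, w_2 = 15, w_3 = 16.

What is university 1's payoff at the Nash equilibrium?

16.8

∂u_i/∂c_i = α_i − 1, so university i contributes w_i if α_i > 1, else 0.
α_i > 1 for i ∈ {3}; NE contributions (0, 0, 16), G = 16.
u_1 = (4 − 0) + 0.8·16 = 16.8.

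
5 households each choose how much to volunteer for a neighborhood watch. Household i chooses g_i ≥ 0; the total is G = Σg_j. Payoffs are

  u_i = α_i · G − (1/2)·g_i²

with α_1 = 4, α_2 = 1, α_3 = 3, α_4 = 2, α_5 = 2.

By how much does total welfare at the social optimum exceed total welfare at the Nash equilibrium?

233

Household i's FOC: ∂u_i/∂g_i = α_i − g_i = 0, so g_i* = α_i.
NE contributions = (4, 1, 3, 2, 2); G = 12.
W^NE = (Σα)·G − ½Σα_i² = 12² − ½·34 = 127.
Planner sets g_i = Σα_j = 12 for every i, so G^SO = 5·12 = 60.
W^SO = (Σα)·G^SO − ½·5·(Σα)² = (5/2)·12² = 360.
Deadweight loss = W^SO − W^NE = 233.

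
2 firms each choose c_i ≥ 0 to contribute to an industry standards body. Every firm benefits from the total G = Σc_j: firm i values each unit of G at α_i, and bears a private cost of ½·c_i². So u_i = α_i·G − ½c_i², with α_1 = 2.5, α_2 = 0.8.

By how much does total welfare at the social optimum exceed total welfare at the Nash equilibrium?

3.445

Firm i's FOC: ∂u_i/∂c_i = α_i − c_i = 0, so c_i* = α_i.
NE contributions = (2.5, 0.8); G = 3.3.
W^NE = (Σα)·G − ½Σα_i² = 3.3² − ½·6.89 = 7.445.
Planner sets c_i = Σα_j = 3.3 for every i, so G^SO = 2·3.3 = 6.6.
W^SO = (Σα)·G^SO − ½·2·(Σα)² = (2/2)·3.3² = 10.89.
Deadweight loss = W^SO − W^NE = 3.445.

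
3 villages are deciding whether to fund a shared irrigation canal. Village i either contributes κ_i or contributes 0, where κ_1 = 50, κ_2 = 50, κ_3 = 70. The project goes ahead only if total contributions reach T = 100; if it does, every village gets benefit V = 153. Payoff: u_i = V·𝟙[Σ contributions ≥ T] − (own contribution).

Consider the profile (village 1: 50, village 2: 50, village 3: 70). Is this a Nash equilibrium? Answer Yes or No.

No

Total = 170 ≥ 100: provided.
Village 1 (pledges 50, payoff 103): dropping to 0 → total 120, payoff 153. Profitable deviation.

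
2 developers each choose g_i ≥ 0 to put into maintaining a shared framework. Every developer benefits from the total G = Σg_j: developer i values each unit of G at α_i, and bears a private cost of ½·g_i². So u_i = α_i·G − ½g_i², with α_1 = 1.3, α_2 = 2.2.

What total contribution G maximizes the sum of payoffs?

7

Planner FOC: ∂(Σu_j)/∂g_i = (Σα_j) − g_i = 0, so g_i^SO = Σα_j = 3.5 for every i; G^SO = 7.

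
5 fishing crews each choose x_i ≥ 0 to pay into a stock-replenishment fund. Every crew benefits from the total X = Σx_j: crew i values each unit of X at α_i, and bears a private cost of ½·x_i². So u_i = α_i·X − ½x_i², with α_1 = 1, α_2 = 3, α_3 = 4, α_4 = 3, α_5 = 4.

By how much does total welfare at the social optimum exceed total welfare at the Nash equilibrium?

Crew i's FOC: ∂u_i/∂x_i = α_i − x_i = 0, so x_i* = α_i.
NE contributions = (1, 3, 4, 3, 4); X = 15.
W^NE = (Σα)·X − ½Σα_i² = 15² − ½·51 = 199.5.
Planner sets x_i = Σα_j = 15 for every i, so X^SO = 5·15 = 75.
W^SO = (Σα)·X^SO − ½·5·(Σα)² = (5/2)·15² = 562.5.
Deadweight loss = W^SO − W^NE = 363.

363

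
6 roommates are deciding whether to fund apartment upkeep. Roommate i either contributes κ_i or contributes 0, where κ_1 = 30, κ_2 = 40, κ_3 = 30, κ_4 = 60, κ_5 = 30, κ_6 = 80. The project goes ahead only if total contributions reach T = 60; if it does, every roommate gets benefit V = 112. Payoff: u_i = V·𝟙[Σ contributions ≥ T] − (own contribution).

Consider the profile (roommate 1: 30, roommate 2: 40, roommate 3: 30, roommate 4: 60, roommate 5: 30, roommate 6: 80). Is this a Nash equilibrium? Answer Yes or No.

No

Total = 270 ≥ 60: provided.
Roommate 1 (pledges 30, payoff 82): dropping to 0 → total 240, payoff 112. Profitable deviation.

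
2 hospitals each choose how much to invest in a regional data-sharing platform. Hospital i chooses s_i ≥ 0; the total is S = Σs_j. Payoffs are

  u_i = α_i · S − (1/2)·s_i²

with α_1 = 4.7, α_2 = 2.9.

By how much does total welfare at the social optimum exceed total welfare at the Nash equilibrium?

Hospital i's FOC: ∂u_i/∂s_i = α_i − s_i = 0, so s_i* = α_i.
NE contributions = (4.7, 2.9); S = 7.6.
W^NE = (Σα)·S − ½Σα_i² = 7.6² − ½·30.5 = 42.51.
Planner sets s_i = Σα_j = 7.6 for every i, so S^SO = 2·7.6 = 15.2.
W^SO = (Σα)·S^SO − ½·2·(Σα)² = (2/2)·7.6² = 57.76.
Deadweight loss = W^SO − W^NE = 15.25.

15.25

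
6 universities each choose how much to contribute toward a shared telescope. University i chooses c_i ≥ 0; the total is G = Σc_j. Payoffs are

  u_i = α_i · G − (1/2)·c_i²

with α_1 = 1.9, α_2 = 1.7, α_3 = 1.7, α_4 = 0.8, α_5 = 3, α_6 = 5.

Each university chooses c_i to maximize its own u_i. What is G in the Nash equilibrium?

14.1

University i's FOC: ∂u_i/∂c_i = α_i − c_i = 0, so c_i* = α_i.
NE contributions = (1.9, 1.7, 1.7, 0.8, 3, 5); G = 14.1.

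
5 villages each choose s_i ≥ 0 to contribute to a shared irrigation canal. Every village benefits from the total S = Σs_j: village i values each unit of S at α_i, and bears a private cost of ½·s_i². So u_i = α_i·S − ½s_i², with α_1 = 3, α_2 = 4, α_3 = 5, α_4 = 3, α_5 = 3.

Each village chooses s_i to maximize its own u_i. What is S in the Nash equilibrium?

Village i's FOC: ∂u_i/∂s_i = α_i − s_i = 0, so s_i* = α_i.
NE contributions = (3, 4, 5, 3, 3); S = 18.

18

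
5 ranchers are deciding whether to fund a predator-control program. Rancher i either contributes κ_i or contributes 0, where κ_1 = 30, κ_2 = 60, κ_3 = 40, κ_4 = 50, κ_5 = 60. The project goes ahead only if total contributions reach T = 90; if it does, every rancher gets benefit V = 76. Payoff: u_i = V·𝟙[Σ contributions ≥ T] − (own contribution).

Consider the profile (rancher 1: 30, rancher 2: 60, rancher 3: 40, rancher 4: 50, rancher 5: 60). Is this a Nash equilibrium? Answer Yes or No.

Total = 240 ≥ 90: provided.
Rancher 1 (pledges 30, payoff 46): dropping to 0 → total 210, payoff 76. Profitable deviation.

No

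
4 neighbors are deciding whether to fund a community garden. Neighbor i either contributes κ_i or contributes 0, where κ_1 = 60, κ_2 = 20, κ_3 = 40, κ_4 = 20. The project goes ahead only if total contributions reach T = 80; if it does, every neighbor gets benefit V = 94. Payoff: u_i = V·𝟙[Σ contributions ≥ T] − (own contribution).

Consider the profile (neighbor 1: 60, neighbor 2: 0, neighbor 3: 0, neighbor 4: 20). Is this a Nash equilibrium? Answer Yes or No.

Yes

Total = 80 ≥ 80: provided.
Neighbor 1 (pledges 60, payoff 34): dropping to 0 → total 20, payoff 0. No gain.
Neighbor 2 (pledges 0, payoff 94): pledging 20 → total 100, payoff 74. No gain.
Neighbor 3 (pledges 0, payoff 94): pledging 40 → total 120, payoff 54. No gain.
Neighbor 4 (pledges 20, payoff 74): dropping to 0 → total 60, payoff 0. No gain.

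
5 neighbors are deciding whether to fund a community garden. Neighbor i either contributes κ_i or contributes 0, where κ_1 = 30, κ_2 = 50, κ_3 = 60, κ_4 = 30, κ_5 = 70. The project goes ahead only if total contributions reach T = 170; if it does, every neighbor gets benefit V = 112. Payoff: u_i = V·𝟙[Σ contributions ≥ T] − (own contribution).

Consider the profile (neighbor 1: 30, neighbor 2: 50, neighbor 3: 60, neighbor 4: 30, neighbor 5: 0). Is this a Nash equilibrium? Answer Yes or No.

Yes

Total = 170 ≥ 170: provided.
Neighbor 1 (pledges 30, payoff 82): dropping to 0 → total 140, payoff 0. No gain.
Neighbor 2 (pledges 50, payoff 62): dropping to 0 → total 120, payoff 0. No gain.
Neighbor 3 (pledges 60, payoff 52): dropping to 0 → total 110, payoff 0. No gain.
Neighbor 4 (pledges 30, payoff 82): dropping to 0 → total 140, payoff 0. No gain.
Neighbor 5 (pledges 0, payoff 112): pledging 70 → total 240, payoff 42. No gain.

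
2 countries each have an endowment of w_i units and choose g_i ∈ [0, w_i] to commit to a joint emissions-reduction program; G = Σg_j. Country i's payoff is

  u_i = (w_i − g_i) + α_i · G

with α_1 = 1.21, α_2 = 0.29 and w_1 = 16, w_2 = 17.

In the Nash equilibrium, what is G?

16

∂u_i/∂g_i = α_i − 1, so country i contributes w_i if α_i > 1, else 0.
α_i > 1 for i ∈ {1}; NE contributions (16, 0), G = 16.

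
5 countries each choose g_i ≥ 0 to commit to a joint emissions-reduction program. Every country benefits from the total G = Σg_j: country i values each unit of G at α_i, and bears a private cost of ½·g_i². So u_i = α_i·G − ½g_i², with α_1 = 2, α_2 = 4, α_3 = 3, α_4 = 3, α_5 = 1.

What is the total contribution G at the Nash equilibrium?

13

Country i's FOC: ∂u_i/∂g_i = α_i − g_i = 0, so g_i* = α_i.
NE contributions = (2, 4, 3, 3, 1); G = 13.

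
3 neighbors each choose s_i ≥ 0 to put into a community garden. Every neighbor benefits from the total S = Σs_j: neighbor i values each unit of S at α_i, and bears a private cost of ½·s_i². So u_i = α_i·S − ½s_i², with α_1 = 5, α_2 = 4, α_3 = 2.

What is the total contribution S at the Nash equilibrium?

11

Neighbor i's FOC: ∂u_i/∂s_i = α_i − s_i = 0, so s_i* = α_i.
NE contributions = (5, 4, 2); S = 11.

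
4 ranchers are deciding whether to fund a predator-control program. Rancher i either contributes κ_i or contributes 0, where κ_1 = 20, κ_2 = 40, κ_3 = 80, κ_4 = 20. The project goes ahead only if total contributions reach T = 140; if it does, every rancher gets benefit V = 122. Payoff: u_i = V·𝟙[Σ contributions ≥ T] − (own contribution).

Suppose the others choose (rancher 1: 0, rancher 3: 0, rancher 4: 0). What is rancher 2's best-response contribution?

0

Others' total = 0. Even contributing 40 gives 40 < 140: no benefit either way.
Best response: 0.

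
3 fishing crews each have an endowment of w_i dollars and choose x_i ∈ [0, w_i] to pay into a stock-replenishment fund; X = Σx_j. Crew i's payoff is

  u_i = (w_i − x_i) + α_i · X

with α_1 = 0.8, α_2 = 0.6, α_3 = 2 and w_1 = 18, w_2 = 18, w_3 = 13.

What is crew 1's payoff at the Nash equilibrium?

∂u_i/∂x_i = α_i − 1, so crew i contributes w_i if α_i > 1, else 0.
α_i > 1 for i ∈ {3}; NE contributions (0, 0, 13), X = 13.
u_1 = (18 − 0) + 0.8·13 = 28.4.

28.4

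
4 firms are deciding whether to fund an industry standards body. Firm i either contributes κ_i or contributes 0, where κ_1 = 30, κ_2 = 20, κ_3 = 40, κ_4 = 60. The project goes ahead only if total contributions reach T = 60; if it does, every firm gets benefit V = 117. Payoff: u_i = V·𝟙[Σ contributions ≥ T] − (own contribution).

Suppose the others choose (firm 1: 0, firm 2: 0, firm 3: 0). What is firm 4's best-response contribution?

60

Others' total = 0. Contributing 60 brings total to 60 ≥ 60: gain V − κ_4 = 57.
Best response: 60.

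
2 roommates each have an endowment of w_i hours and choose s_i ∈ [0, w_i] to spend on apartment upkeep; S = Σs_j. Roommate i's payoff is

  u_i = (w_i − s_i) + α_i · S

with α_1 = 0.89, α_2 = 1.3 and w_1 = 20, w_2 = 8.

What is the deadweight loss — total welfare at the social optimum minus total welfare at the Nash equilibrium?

∂u_i/∂s_i = α_i − 1, so roommate i contributes w_i if α_i > 1, else 0.
α_i > 1 for i ∈ {2}; NE contributions (0, 8), S = 8.
W^NE = Σw_i − S^NE + (Σα_i)·S^NE = 28 + 1.19·8 = 37.52.
Planner: ∂(Σu_j)/∂s_i = Σα_j − 1 = 1.19 > 0, so everyone contributes w_i; S^SO = 28, W^SO = 28 + 1.19·28 = 61.32.
Deadweight loss = 23.8.

23.8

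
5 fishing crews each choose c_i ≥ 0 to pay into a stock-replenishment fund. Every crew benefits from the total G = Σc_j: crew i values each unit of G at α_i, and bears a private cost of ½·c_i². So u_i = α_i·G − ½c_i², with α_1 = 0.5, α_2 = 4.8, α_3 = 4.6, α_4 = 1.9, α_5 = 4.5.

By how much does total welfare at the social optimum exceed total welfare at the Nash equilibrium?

Crew i's FOC: ∂u_i/∂c_i = α_i − c_i = 0, so c_i* = α_i.
NE contributions = (0.5, 4.8, 4.6, 1.9, 4.5); G = 16.3.
W^NE = (Σα)·G − ½Σα_i² = 16.3² − ½·68.31 = 231.535.
Planner sets c_i = Σα_j = 16.3 for every i, so G^SO = 5·16.3 = 81.5.
W^SO = (Σα)·G^SO − ½·5·(Σα)² = (5/2)·16.3² = 664.225.
Deadweight loss = W^SO − W^NE = 432.69.

432.69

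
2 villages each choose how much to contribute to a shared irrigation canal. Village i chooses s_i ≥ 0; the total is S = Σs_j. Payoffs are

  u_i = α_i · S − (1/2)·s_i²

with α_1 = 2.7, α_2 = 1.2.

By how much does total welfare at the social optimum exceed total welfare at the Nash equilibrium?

Village i's FOC: ∂u_i/∂s_i = α_i − s_i = 0, so s_i* = α_i.
NE contributions = (2.7, 1.2); S = 3.9.
W^NE = (Σα)·S − ½Σα_i² = 3.9² − ½·8.73 = 10.845.
Planner sets s_i = Σα_j = 3.9 for every i, so S^SO = 2·3.9 = 7.8.
W^SO = (Σα)·S^SO − ½·2·(Σα)² = (2/2)·3.9² = 15.21.
Deadweight loss = W^SO − W^NE = 4.365.

4.365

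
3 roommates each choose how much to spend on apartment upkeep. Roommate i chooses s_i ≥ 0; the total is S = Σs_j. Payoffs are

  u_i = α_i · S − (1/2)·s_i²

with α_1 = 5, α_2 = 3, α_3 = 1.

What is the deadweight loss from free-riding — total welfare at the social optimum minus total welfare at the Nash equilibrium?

Roommate i's FOC: ∂u_i/∂s_i = α_i − s_i = 0, so s_i* = α_i.
NE contributions = (5, 3, 1); S = 9.
W^NE = (Σα)·S − ½Σα_i² = 9² − ½·35 = 63.5.
Planner sets s_i = Σα_j = 9 for every i, so S^SO = 3·9 = 27.
W^SO = (Σα)·S^SO − ½·3·(Σα)² = (3/2)·9² = 121.5.
Deadweight loss = W^SO − W^NE = 58.

58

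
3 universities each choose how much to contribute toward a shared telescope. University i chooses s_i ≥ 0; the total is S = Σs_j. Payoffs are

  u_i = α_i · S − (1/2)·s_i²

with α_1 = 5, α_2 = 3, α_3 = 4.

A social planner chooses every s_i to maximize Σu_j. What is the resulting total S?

36

Planner FOC: ∂(Σu_j)/∂s_i = (Σα_j) − s_i = 0, so s_i^SO = Σα_j = 12 for every i; S^SO = 36.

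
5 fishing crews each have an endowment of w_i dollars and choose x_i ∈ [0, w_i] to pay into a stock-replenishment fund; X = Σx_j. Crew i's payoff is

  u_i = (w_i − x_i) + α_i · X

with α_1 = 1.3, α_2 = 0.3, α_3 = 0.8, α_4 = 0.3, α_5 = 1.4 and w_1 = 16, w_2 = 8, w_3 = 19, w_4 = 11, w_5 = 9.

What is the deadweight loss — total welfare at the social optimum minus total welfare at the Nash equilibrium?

∂u_i/∂x_i = α_i − 1, so crew i contributes w_i if α_i > 1, else 0.
α_i > 1 for i ∈ {1, 5}; NE contributions (16, 0, 0, 0, 9), X = 25.
W^NE = Σw_i − X^NE + (Σα_i)·X^NE = 63 + 3.1·25 = 140.5.
Planner: ∂(Σu_j)/∂x_i = Σα_j − 1 = 3.1 > 0, so everyone contributes w_i; X^SO = 63, W^SO = 63 + 3.1·63 = 258.3.
Deadweight loss = 117.8.

117.8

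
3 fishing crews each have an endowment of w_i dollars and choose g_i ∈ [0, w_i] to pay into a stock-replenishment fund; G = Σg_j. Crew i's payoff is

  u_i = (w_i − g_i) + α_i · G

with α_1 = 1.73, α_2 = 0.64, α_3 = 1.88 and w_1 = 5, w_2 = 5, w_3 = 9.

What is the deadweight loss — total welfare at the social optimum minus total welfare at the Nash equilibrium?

∂u_i/∂g_i = α_i − 1, so crew i contributes w_i if α_i > 1, else 0.
α_i > 1 for i ∈ {1, 3}; NE contributions (5, 0, 9), G = 14.
W^NE = Σw_i − G^NE + (Σα_i)·G^NE = 19 + 3.25·14 = 64.5.
Planner: ∂(Σu_j)/∂g_i = Σα_j − 1 = 3.25 > 0, so everyone contributes w_i; G^SO = 19, W^SO = 19 + 3.25·19 = 80.75.
Deadweight loss = 16.25.

16.25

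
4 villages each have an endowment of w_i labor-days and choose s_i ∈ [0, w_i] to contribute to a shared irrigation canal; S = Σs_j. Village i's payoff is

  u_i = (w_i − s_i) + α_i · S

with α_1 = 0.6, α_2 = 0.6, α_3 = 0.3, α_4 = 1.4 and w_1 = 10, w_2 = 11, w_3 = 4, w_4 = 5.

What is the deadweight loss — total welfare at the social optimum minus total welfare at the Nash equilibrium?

47.5

∂u_i/∂s_i = α_i − 1, so village i contributes w_i if α_i > 1, else 0.
α_i > 1 for i ∈ {4}; NE contributions (0, 0, 0, 5), S = 5.
W^NE = Σw_i − S^NE + (Σα_i)·S^NE = 30 + 1.9·5 = 39.5.
Planner: ∂(Σu_j)/∂s_i = Σα_j − 1 = 1.9 > 0, so everyone contributes w_i; S^SO = 30, W^SO = 30 + 1.9·30 = 87.
Deadweight loss = 47.5.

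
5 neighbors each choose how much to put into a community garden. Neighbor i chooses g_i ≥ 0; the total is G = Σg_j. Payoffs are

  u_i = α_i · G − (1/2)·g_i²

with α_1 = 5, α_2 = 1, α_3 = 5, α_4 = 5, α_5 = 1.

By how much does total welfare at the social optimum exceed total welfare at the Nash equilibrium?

Neighbor i's FOC: ∂u_i/∂g_i = α_i − g_i = 0, so g_i* = α_i.
NE contributions = (5, 1, 5, 5, 1); G = 17.
W^NE = (Σα)·G − ½Σα_i² = 17² − ½·77 = 250.5.
Planner sets g_i = Σα_j = 17 for every i, so G^SO = 5·17 = 85.
W^SO = (Σα)·G^SO − ½·5·(Σα)² = (5/2)·17² = 722.5.
Deadweight loss = W^SO − W^NE = 472.

472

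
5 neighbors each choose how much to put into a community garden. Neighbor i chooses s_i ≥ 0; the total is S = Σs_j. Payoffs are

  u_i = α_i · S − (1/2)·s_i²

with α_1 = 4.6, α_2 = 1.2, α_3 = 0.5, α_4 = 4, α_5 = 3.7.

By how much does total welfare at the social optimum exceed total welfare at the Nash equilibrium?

Neighbor i's FOC: ∂u_i/∂s_i = α_i − s_i = 0, so s_i* = α_i.
NE contributions = (4.6, 1.2, 0.5, 4, 3.7); S = 14.
W^NE = (Σα)·S − ½Σα_i² = 14² − ½·52.54 = 169.73.
Planner sets s_i = Σα_j = 14 for every i, so S^SO = 5·14 = 70.
W^SO = (Σα)·S^SO − ½·5·(Σα)² = (5/2)·14² = 490.
Deadweight loss = W^SO − W^NE = 320.27.

320.27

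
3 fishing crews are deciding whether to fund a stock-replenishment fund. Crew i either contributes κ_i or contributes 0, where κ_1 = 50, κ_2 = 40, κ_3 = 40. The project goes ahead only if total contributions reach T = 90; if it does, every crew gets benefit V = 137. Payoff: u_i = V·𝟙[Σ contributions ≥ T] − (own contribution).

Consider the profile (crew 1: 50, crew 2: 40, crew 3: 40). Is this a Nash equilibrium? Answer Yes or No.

No

Total = 130 ≥ 90: provided.
Crew 1 (pledges 50, payoff 87): dropping to 0 → total 80, payoff 0. No gain.
Crew 2 (pledges 40, payoff 97): dropping to 0 → total 90, payoff 137. Profitable deviation.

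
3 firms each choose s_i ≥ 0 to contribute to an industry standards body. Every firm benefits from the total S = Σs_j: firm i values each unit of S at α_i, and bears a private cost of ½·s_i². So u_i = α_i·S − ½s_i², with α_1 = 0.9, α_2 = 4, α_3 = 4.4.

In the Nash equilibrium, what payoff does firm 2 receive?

29.2

Firm i's FOC: ∂u_i/∂s_i = α_i − s_i = 0, so s_i* = α_i.
NE contributions = (0.9, 4, 4.4); S = 9.3.
u_2 = α_2·S − ½·(s_2)² = 4·9.3 − ½·4² = 29.2.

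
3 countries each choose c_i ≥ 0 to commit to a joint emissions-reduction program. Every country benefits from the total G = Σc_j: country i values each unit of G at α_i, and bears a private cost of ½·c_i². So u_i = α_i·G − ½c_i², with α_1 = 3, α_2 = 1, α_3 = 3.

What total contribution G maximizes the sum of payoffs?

Planner FOC: ∂(Σu_j)/∂c_i = (Σα_j) − c_i = 0, so c_i^SO = Σα_j = 7 for every i; G^SO = 21.

21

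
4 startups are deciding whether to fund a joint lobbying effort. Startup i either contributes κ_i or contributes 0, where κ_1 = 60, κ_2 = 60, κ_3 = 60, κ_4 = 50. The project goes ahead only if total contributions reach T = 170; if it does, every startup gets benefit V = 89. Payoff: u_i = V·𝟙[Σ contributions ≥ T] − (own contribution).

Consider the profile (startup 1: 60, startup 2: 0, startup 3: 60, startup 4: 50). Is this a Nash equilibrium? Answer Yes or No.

Total = 170 ≥ 170: provided.
Startup 1 (pledges 60, payoff 29): dropping to 0 → total 110, payoff 0. No gain.
Startup 2 (pledges 0, payoff 89): pledging 60 → total 230, payoff 29. No gain.
Startup 3 (pledges 60, payoff 29): dropping to 0 → total 110, payoff 0. No gain.
Startup 4 (pledges 50, payoff 39): dropping to 0 → total 120, payoff 0. No gain.

Yes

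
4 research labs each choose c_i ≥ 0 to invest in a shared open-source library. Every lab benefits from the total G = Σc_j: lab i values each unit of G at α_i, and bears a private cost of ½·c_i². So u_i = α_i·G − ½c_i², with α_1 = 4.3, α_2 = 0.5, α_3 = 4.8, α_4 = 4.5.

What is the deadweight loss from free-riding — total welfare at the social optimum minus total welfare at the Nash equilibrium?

229.825

Lab i's FOC: ∂u_i/∂c_i = α_i − c_i = 0, so c_i* = α_i.
NE contributions = (4.3, 0.5, 4.8, 4.5); G = 14.1.
W^NE = (Σα)·G − ½Σα_i² = 14.1² − ½·62.03 = 167.795.
Planner sets c_i = Σα_j = 14.1 for every i, so G^SO = 4·14.1 = 56.4.
W^SO = (Σα)·G^SO − ½·4·(Σα)² = (4/2)·14.1² = 397.62.
Deadweight loss = W^SO − W^NE = 229.825.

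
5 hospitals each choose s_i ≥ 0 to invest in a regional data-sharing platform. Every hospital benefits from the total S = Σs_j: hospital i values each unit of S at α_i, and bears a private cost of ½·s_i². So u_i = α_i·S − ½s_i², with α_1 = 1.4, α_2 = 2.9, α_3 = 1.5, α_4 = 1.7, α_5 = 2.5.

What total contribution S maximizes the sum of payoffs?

Planner FOC: ∂(Σu_j)/∂s_i = (Σα_j) − s_i = 0, so s_i^SO = Σα_j = 10 for every i; S^SO = 50.

50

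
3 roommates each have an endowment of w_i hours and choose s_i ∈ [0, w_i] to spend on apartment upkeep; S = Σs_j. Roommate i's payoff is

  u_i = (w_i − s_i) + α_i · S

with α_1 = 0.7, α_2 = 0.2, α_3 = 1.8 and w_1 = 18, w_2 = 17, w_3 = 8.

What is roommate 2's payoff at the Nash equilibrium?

∂u_i/∂s_i = α_i − 1, so roommate i contributes w_i if α_i > 1, else 0.
α_i > 1 for i ∈ {3}; NE contributions (0, 0, 8), S = 8.
u_2 = (17 − 0) + 0.2·8 = 18.6.

18.6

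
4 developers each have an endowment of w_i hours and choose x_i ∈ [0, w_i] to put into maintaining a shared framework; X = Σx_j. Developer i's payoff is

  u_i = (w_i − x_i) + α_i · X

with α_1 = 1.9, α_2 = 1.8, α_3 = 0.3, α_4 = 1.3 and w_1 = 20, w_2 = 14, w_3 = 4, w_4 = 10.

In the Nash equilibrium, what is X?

44

∂u_i/∂x_i = α_i − 1, so developer i contributes w_i if α_i > 1, else 0.
α_i > 1 for i ∈ {1, 2, 4}; NE contributions (20, 14, 0, 10), X = 44.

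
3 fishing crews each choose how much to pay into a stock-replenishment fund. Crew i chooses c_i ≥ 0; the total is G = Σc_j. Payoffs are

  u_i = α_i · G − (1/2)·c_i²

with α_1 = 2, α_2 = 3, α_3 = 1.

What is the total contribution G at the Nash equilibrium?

Crew i's FOC: ∂u_i/∂c_i = α_i − c_i = 0, so c_i* = α_i.
NE contributions = (2, 3, 1); G = 6.

6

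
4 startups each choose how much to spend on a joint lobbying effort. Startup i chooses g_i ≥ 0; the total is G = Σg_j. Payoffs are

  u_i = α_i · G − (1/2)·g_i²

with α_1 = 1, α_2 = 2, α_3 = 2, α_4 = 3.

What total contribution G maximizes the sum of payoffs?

Planner FOC: ∂(Σu_j)/∂g_i = (Σα_j) − g_i = 0, so g_i^SO = Σα_j = 8 for every i; G^SO = 32.

32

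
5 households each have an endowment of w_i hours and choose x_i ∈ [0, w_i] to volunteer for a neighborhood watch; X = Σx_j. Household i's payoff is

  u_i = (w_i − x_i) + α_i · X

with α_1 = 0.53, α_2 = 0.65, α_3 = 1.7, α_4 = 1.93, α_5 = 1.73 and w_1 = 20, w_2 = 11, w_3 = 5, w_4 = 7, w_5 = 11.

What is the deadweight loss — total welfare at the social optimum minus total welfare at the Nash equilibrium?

∂u_i/∂x_i = α_i − 1, so household i contributes w_i if α_i > 1, else 0.
α_i > 1 for i ∈ {3, 4, 5}; NE contributions (0, 0, 5, 7, 11), X = 23.
W^NE = Σw_i − X^NE + (Σα_i)·X^NE = 54 + 5.54·23 = 181.42.
Planner: ∂(Σu_j)/∂x_i = Σα_j − 1 = 5.54 > 0, so everyone contributes w_i; X^SO = 54, W^SO = 54 + 5.54·54 = 353.16.
Deadweight loss = 171.74.

171.74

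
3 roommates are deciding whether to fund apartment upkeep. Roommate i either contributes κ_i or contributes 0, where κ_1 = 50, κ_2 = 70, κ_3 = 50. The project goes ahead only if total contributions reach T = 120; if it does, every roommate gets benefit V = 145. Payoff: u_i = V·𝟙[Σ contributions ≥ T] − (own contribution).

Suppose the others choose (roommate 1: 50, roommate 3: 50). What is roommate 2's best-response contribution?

Others' total = 100. Contributing 70 brings total to 170 ≥ 120: gain V − κ_2 = 75.
Best response: 70.

70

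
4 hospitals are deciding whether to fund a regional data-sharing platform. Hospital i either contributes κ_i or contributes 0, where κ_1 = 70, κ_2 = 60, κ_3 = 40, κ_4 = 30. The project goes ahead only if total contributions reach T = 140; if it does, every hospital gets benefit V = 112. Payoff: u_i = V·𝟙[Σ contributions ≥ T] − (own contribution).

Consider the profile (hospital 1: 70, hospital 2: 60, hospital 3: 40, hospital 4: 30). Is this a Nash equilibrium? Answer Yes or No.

No

Total = 200 ≥ 140: provided.
Hospital 1 (pledges 70, payoff 42): dropping to 0 → total 130, payoff 0. No gain.
Hospital 2 (pledges 60, payoff 52): dropping to 0 → total 140, payoff 112. Profitable deviation.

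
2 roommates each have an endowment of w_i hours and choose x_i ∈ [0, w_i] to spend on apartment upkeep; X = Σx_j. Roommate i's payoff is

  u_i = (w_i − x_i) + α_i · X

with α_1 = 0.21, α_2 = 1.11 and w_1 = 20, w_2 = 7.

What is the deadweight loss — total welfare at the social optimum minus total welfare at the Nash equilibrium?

6.4

∂u_i/∂x_i = α_i − 1, so roommate i contributes w_i if α_i > 1, else 0.
α_i > 1 for i ∈ {2}; NE contributions (0, 7), X = 7.
W^NE = Σw_i − X^NE + (Σα_i)·X^NE = 27 + 0.32·7 = 29.24.
Planner: ∂(Σu_j)/∂x_i = Σα_j − 1 = 0.32 > 0, so everyone contributes w_i; X^SO = 27, W^SO = 27 + 0.32·27 = 35.64.
Deadweight loss = 6.4.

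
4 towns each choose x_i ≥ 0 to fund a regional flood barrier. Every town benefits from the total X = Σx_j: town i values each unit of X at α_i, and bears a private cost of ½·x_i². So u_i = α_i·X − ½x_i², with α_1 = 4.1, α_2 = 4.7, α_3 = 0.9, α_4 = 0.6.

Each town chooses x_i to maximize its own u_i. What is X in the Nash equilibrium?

10.3

Town i's FOC: ∂u_i/∂x_i = α_i − x_i = 0, so x_i* = α_i.
NE contributions = (4.1, 4.7, 0.9, 0.6); X = 10.3.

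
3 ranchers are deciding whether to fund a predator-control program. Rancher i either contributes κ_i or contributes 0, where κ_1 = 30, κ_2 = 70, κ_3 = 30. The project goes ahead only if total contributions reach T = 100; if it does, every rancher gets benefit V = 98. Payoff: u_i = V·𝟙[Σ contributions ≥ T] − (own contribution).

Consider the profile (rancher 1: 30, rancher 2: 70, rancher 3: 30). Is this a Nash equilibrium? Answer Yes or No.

No

Total = 130 ≥ 100: provided.
Rancher 1 (pledges 30, payoff 68): dropping to 0 → total 100, payoff 98. Profitable deviation.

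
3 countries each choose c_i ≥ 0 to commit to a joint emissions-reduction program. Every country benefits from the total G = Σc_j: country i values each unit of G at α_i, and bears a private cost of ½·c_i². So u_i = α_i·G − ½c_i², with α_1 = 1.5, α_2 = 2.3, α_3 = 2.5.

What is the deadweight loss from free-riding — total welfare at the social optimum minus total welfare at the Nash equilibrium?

Country i's FOC: ∂u_i/∂c_i = α_i − c_i = 0, so c_i* = α_i.
NE contributions = (1.5, 2.3, 2.5); G = 6.3.
W^NE = (Σα)·G − ½Σα_i² = 6.3² − ½·13.79 = 32.795.
Planner sets c_i = Σα_j = 6.3 for every i, so G^SO = 3·6.3 = 18.9.
W^SO = (Σα)·G^SO − ½·3·(Σα)² = (3/2)·6.3² = 59.535.
Deadweight loss = W^SO − W^NE = 26.74.

26.74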